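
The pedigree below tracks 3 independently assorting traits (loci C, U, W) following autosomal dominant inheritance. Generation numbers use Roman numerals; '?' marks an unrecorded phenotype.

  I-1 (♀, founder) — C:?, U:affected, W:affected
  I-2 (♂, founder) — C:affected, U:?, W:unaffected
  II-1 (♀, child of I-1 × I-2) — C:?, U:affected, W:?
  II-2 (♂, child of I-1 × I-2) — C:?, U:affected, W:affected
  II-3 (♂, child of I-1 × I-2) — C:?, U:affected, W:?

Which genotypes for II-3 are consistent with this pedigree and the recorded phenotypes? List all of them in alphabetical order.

C/I-1 ? ·: cc|Cc|CC
C/I-2 aff ·: Cc|CC
C/II-1 ? I-1×I-2: cc|Cc|CC
C/II-2 ? I-1×I-2: cc|Cc|CC
C/II-3 ? I-1×I-2: cc|Cc|CC
⇒ C over [I-1,I-2,II-1,II-2,II-3]: 53 consistent
U/I-1 aff ·: Uu|UU
U/I-2 ? ·: uu|Uu|UU
U/II-1 aff I-1×I-2: Uu|UU
U/II-2 aff I-1×I-2: Uu|UU
U/II-3 aff I-1×I-2: Uu|UU
⇒ U over [I-1,I-2,II-1,II-2,II-3]: 27 consistent
W/I-1 aff ·: Ww|WW
W/I-2 un ·: ww
W/II-1 ? I-1×I-2: ww|Ww
W/II-2 aff I-1×I-2: Ww
W/II-3 ? I-1×I-2: ww|Ww
⇒ W over [I-1,I-2,II-1,II-2,II-3]: 5 consistent

II-3 ∈ {CC UU Ww, CC UU ww, CC Uu Ww, CC Uu ww, Cc UU Ww, Cc UU ww, Cc Uu Ww, Cc Uu ww, cc UU Ww, cc UU ww, cc Uu Ww, cc Uu ww}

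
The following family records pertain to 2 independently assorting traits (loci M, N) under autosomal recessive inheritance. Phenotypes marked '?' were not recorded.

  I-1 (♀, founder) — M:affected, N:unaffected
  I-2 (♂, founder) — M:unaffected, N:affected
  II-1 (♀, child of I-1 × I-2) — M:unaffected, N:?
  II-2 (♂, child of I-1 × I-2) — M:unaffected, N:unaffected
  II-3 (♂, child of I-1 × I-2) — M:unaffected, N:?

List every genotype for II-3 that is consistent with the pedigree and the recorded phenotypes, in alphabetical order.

M/I-1 aff ·: mm
M/I-2 un ·: MM|Mm
M/II-1 un I-1×I-2: Mm
M/II-2 un I-1×I-2: Mm
M/II-3 un I-1×I-2: Mm
⇒ M over [I-1,I-2,II-1,II-2,II-3]: 2 consistent
N/I-1 un ·: NN|Nn
N/I-2 aff ·: nn
N/II-1 ? I-1×I-2: Nn|nn
N/II-2 un I-1×I-2: Nn
N/II-3 ? I-1×I-2: Nn|nn
⇒ N over [I-1,I-2,II-1,II-2,II-3]: 5 consistent

II-3 ∈ {Mm Nn, Mm nn}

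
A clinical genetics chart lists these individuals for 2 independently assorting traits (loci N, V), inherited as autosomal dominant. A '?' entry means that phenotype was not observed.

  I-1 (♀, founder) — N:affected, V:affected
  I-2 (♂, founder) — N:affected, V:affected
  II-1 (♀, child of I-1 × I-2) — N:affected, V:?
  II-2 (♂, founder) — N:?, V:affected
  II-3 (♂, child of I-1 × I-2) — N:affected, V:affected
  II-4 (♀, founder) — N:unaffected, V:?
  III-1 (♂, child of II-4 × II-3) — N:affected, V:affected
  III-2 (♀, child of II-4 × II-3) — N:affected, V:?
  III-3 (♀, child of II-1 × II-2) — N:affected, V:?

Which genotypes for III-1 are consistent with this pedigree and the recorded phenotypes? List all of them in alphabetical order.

N/I-1 aff ·: Nn|NN
N/I-2 aff ·: Nn|NN
N/II-1 aff I-1×I-2: Nn|NN
N/II-2 ? ·: nn|Nn|NN
N/II-3 aff I-1×I-2: Nn|NN
N/II-4 un ·: nn
N/III-1 aff II-4×II-3: Nn
N/III-2 aff II-4×II-3: Nn
N/III-3 aff II-1×II-2: Nn|NN
⇒ N over [I-1,I-2,II-1,II-2,II-3,II-4,III-1,III-2,III-3]: 58 consistent
V/I-1 aff ·: Vv|VV
V/I-2 aff ·: Vv|VV
V/II-1 ? I-1×I-2: vv|Vv|VV
V/II-2 aff ·: Vv|VV
V/II-3 aff I-1×I-2: Vv|VV
V/II-4 ? ·: vv|Vv|VV
V/III-1 aff II-4×II-3: Vv|VV
V/III-2 ? II-4×II-3: vv|Vv|VV
V/III-3 ? II-1×II-2: vv|Vv|VV
⇒ V over [I-1,I-2,II-1,II-2,II-3,II-4,III-1,III-2,III-3]: 504 consistent

III-1 ∈ {Nn VV, Nn Vv}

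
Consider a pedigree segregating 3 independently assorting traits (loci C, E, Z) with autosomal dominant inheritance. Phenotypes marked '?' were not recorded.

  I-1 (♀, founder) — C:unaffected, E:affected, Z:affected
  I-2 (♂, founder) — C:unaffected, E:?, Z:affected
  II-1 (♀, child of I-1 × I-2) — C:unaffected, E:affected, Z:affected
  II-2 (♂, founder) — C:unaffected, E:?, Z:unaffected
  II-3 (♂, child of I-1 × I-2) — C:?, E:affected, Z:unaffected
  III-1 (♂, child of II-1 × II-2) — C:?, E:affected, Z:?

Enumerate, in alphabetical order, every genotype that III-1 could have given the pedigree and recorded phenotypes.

C/I-1 un ·: cc
C/I-2 un ·: cc
C/II-1 un I-1×I-2: cc
C/II-2 un ·: cc
C/II-3 ? I-1×I-2: cc
C/III-1 ? II-1×II-2: cc
⇒ C over [I-1,I-2,II-1,II-2,II-3,III-1]: 1 consistent
E/I-1 aff ·: Ee|EE
E/I-2 ? ·: ee|Ee|EE
E/II-1 aff I-1×I-2: Ee|EE
E/II-2 ? ·: ee|Ee|EE
E/II-3 aff I-1×I-2: Ee|EE
E/III-1 aff II-1×II-2: Ee|EE
⇒ E over [I-1,I-2,II-1,II-2,II-3,III-1]: 68 consistent
Z/I-1 aff ·: Zz
Z/I-2 aff ·: Zz
Z/II-1 aff I-1×I-2: Zz|ZZ
Z/II-2 un ·: zz
Z/II-3 un I-1×I-2: zz
Z/III-1 ? II-1×II-2: zz|Zz
⇒ Z over [I-1,I-2,II-1,II-2,II-3,III-1]: 3 consistent

III-1 ∈ {cc EE Zz, cc EE zz, cc Ee Zz, cc Ee zz}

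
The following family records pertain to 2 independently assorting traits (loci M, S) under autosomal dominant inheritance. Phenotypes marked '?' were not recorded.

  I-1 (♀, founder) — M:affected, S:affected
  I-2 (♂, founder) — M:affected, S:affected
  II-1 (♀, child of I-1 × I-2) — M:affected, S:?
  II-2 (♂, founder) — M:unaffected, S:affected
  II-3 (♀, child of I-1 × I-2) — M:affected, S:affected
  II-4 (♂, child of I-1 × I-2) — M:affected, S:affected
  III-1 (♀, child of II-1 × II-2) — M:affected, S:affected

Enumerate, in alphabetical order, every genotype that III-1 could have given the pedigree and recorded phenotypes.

M/I-1 aff ·: Mm|MM
M/I-2 aff ·: Mm|MM
M/II-1 aff I-1×I-2: Mm|MM
M/II-2 un ·: mm
M/II-3 aff I-1×I-2: Mm|MM
M/II-4 aff I-1×I-2: Mm|MM
M/III-1 aff II-1×II-2: Mm
⇒ M over [I-1,I-2,II-1,II-2,II-3,II-4,III-1]: 25 consistent
S/I-1 aff ·: Ss|SS
S/I-2 aff ·: Ss|SS
S/II-1 ? I-1×I-2: ss|Ss|SS
S/II-2 aff ·: Ss|SS
S/II-3 aff I-1×I-2: Ss|SS
S/II-4 aff I-1×I-2: Ss|SS
S/III-1 aff II-1×II-2: Ss|SS
⇒ S over [I-1,I-2,II-1,II-2,II-3,II-4,III-1]: 95 consistent

III-1 ∈ {Mm SS, Mm Ss}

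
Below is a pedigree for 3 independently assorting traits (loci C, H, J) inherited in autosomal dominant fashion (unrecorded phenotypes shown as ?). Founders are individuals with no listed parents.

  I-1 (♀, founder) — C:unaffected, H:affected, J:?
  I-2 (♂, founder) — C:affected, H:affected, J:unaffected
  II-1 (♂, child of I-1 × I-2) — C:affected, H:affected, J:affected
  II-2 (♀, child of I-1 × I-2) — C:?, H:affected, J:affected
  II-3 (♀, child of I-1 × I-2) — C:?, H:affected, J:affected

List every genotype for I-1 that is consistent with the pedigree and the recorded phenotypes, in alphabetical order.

C/I-1 un ·: cc
C/I-2 aff ·: Cc|CC
C/II-1 aff I-1×I-2: Cc
C/II-2 ? I-1×I-2: cc|Cc
C/II-3 ? I-1×I-2: cc|Cc
⇒ C over [I-1,I-2,II-1,II-2,II-3]: 5 consistent
H/I-1 aff ·: Hh|HH
H/I-2 aff ·: Hh|HH
H/II-1 aff I-1×I-2: Hh|HH
H/II-2 aff I-1×I-2: Hh|HH
H/II-3 aff I-1×I-2: Hh|HH
⇒ H over [I-1,I-2,II-1,II-2,II-3]: 25 consistent
J/I-1 ? ·: Jj|JJ
J/I-2 un ·: jj
J/II-1 aff I-1×I-2: Jj
J/II-2 aff I-1×I-2: Jj
J/II-3 aff I-1×I-2: Jj
⇒ J over [I-1,I-2,II-1,II-2,II-3]: 2 consistent

I-1 ∈ {cc HH JJ, cc HH Jj, cc Hh JJ, cc Hh Jj}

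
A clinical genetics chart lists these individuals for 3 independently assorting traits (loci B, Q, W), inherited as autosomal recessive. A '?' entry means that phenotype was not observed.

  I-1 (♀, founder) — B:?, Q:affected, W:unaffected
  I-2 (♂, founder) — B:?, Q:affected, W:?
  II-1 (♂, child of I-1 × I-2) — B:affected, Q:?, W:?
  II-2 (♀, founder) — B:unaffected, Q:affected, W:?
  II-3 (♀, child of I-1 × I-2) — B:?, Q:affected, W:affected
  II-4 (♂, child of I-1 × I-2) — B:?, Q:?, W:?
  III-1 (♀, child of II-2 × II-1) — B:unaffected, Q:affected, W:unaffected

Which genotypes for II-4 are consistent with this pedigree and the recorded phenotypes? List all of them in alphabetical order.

B/I-1 ? ·: Bb|bb
B/I-2 ? ·: Bb|bb
B/II-1 aff I-1×I-2: bb
B/II-2 un ·: BB|Bb
B/II-3 ? I-1×I-2: BB|Bb|bb
B/II-4 ? I-1×I-2: BB|Bb|bb
B/III-1 un II-2×II-1: Bb
⇒ B over [I-1,I-2,II-1,II-2,II-3,II-4,III-1]: 36 consistent
Q/I-1 aff ·: qq
Q/I-2 aff ·: qq
Q/II-1 ? I-1×I-2: qq
Q/II-2 aff ·: qq
Q/II-3 aff I-1×I-2: qq
Q/II-4 ? I-1×I-2: qq
Q/III-1 aff II-2×II-1: qq
⇒ Q over [I-1,I-2,II-1,II-2,II-3,II-4,III-1]: 1 consistent
W/I-1 un ·: Ww
W/I-2 ? ·: Ww|ww
W/II-1 ? I-1×I-2: WW|Ww|ww
W/II-2 ? ·: WW|Ww|ww
W/II-3 aff I-1×I-2: ww
W/II-4 ? I-1×I-2: WW|Ww|ww
W/III-1 un II-2×II-1: WW|Ww
⇒ W over [I-1,I-2,II-1,II-2,II-3,II-4,III-1]: 47 consistent

II-4 ∈ {BB qq WW, BB qq Ww, BB qq ww, Bb qq WW, Bb qq Ww, Bb qq ww, bb qq WW, bb qq Ww, bb qq ww}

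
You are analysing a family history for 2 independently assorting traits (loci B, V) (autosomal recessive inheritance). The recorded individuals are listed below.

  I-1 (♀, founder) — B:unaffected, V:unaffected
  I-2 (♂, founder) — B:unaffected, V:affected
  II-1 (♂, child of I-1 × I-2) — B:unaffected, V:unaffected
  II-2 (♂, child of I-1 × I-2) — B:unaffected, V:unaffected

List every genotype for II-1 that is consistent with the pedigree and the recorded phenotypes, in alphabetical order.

B/I-1 un ·: BB|Bb
B/I-2 un ·: BB|Bb
B/II-1 un I-1×I-2: BB|Bb
B/II-2 un I-1×I-2: BB|Bb
⇒ B over [I-1,I-2,II-1,II-2]: 13 consistent
V/I-1 un ·: VV|Vv
V/I-2 aff ·: vv
V/II-1 un I-1×I-2: Vv
V/II-2 un I-1×I-2: Vv
⇒ V over [I-1,I-2,II-1,II-2]: 2 consistent

II-1 ∈ {BB Vv, Bb Vv}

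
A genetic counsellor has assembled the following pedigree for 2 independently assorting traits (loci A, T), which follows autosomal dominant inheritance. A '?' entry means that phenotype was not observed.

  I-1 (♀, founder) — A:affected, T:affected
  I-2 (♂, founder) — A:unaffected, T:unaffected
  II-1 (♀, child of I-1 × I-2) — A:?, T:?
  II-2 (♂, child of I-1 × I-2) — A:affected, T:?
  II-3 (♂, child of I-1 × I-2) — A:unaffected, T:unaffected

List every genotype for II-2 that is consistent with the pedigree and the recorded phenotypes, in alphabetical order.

II-2 ∈ {Aa Tt, Aa tt}

A/I-1 aff ·: Aa
A/I-2 un ·: aa
A/II-1 ? I-1×I-2: aa|Aa
A/II-2 aff I-1×I-2: Aa
A/II-3 un I-1×I-2: aa
⇒ A over [I-1,I-2,II-1,II-2,II-3]: 2 consistent
T/I-1 aff ·: Tt
T/I-2 un ·: tt
T/II-1 ? I-1×I-2: tt|Tt
T/II-2 ? I-1×I-2: tt|Tt
T/II-3 un I-1×I-2: tt
⇒ T over [I-1,I-2,II-1,II-2,II-3]: 4 consistent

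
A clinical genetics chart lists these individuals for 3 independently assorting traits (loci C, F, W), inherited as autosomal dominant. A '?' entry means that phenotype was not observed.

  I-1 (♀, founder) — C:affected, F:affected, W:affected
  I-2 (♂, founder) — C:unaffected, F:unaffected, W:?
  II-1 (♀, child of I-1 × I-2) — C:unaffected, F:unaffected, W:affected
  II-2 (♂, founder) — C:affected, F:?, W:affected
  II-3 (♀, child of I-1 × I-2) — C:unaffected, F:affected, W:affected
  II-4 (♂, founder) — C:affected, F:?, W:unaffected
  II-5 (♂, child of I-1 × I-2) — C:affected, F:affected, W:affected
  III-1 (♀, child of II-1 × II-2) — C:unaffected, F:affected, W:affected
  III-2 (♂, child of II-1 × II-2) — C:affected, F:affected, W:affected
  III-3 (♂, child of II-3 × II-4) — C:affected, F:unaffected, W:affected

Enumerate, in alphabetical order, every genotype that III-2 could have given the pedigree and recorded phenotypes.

C/I-1 aff ·: Cc
C/I-2 un ·: cc
C/II-1 un I-1×I-2: cc
C/II-2 aff ·: Cc
C/II-3 un I-1×I-2: cc
C/II-4 aff ·: Cc|CC
C/II-5 aff I-1×I-2: Cc
C/III-1 un II-1×II-2: cc
C/III-2 aff II-1×II-2: Cc
C/III-3 aff II-3×II-4: Cc
⇒ C over [I-1,I-2,II-1,II-2,II-3,II-4,II-5,III-1,III-2,III-3]: 2 consistent
F/I-1 aff ·: Ff
F/I-2 un ·: ff
F/II-1 un I-1×I-2: ff
F/II-2 ? ·: Ff|FF
F/II-3 aff I-1×I-2: Ff
F/II-4 ? ·: ff|Ff
F/II-5 aff I-1×I-2: Ff
F/III-1 aff II-1×II-2: Ff
F/III-2 aff II-1×II-2: Ff
F/III-3 un II-3×II-4: ff
⇒ F over [I-1,I-2,II-1,II-2,II-3,II-4,II-5,III-1,III-2,III-3]: 4 consistent
W/I-1 aff ·: Ww|WW
W/I-2 ? ·: ww|Ww|WW
W/II-1 aff I-1×I-2: Ww|WW
W/II-2 aff ·: Ww|WW
W/II-3 aff I-1×I-2: Ww|WW
W/II-4 un ·: ww
W/II-5 aff I-1×I-2: Ww|WW
W/III-1 aff II-1×II-2: Ww|WW
W/III-2 aff II-1×II-2: Ww|WW
W/III-3 aff II-3×II-4: Ww
⇒ W over [I-1,I-2,II-1,II-2,II-3,II-4,II-5,III-1,III-2,III-3]: 177 consistent

III-2 ∈ {Cc Ff WW, Cc Ff Ww}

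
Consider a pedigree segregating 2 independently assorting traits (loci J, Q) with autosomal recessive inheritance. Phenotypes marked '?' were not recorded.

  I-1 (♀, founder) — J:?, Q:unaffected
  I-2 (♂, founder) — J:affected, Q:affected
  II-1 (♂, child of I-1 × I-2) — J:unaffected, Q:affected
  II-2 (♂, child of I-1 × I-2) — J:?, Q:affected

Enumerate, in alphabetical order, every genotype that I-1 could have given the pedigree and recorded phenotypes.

I-1 ∈ {JJ Qq, Jj Qq}

J/I-1 ? ·: JJ|Jj
J/I-2 aff ·: jj
J/II-1 un I-1×I-2: Jj
J/II-2 ? I-1×I-2: Jj|jj
⇒ J over [I-1,I-2,II-1,II-2]: 3 consistent
Q/I-1 un ·: Qq
Q/I-2 aff ·: qq
Q/II-1 aff I-1×I-2: qq
Q/II-2 aff I-1×I-2: qq
⇒ Q over [I-1,I-2,II-1,II-2]: 1 consistent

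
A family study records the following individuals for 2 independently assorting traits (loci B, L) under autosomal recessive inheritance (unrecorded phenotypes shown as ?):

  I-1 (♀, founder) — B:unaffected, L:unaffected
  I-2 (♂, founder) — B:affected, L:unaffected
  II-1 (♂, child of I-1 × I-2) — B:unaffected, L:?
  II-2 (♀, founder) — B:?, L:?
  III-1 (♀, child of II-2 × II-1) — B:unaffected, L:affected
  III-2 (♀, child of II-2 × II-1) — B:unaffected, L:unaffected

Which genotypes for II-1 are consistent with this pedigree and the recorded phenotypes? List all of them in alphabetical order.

B/I-1 un ·: BB|Bb
B/I-2 aff ·: bb
B/II-1 un I-1×I-2: Bb
B/II-2 ? ·: BB|Bb|bb
B/III-1 un II-2×II-1: BB|Bb
B/III-2 un II-2×II-1: BB|Bb
⇒ B over [I-1,I-2,II-1,II-2,III-1,III-2]: 18 consistent
L/I-1 un ·: LL|Ll
L/I-2 un ·: LL|Ll
L/II-1 ? I-1×I-2: Ll|ll
L/II-2 ? ·: Ll|ll
L/III-1 aff II-2×II-1: ll
L/III-2 un II-2×II-1: LL|Ll
⇒ L over [I-1,I-2,II-1,II-2,III-1,III-2]: 10 consistent

II-1 ∈ {Bb Ll, Bb ll}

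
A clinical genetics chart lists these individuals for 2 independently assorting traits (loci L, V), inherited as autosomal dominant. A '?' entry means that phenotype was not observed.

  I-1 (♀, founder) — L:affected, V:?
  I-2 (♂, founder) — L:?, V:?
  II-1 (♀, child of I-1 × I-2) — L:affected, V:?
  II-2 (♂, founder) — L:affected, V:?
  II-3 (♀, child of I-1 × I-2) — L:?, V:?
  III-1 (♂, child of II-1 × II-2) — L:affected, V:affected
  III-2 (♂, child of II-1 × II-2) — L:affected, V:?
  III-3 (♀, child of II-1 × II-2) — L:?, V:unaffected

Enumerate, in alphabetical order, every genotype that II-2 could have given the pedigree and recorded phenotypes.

II-2 ∈ {LL Vv, LL vv, Ll Vv, Ll vv}

L/I-1 aff ·: Ll|LL
L/I-2 ? ·: ll|Ll|LL
L/II-1 aff I-1×I-2: Ll|LL
L/II-2 aff ·: Ll|LL
L/II-3 ? I-1×I-2: ll|Ll|LL
L/III-1 aff II-1×II-2: Ll|LL
L/III-2 aff II-1×II-2: Ll|LL
L/III-3 ? II-1×II-2: ll|Ll|LL
⇒ L over [I-1,I-2,II-1,II-2,II-3,III-1,III-2,III-3]: 272 consistent
V/I-1 ? ·: vv|Vv|VV
V/I-2 ? ·: vv|Vv|VV
V/II-1 ? I-1×I-2: vv|Vv
V/II-2 ? ·: vv|Vv
V/II-3 ? I-1×I-2: vv|Vv|VV
V/III-1 aff II-1×II-2: Vv|VV
V/III-2 ? II-1×II-2: vv|Vv|VV
V/III-3 un II-1×II-2: vv
⇒ V over [I-1,I-2,II-1,II-2,II-3,III-1,III-2,III-3]: 120 consistent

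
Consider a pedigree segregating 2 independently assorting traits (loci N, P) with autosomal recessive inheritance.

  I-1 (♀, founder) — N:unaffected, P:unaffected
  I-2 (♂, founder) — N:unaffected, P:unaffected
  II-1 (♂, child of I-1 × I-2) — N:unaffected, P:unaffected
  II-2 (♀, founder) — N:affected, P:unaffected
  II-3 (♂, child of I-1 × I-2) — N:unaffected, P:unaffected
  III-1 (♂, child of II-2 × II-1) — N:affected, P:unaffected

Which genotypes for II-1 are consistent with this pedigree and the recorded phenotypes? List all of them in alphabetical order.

N/I-1 un ·: NN|Nn
N/I-2 un ·: NN|Nn
N/II-1 un I-1×I-2: Nn
N/II-2 aff ·: nn
N/II-3 un I-1×I-2: NN|Nn
N/III-1 aff II-2×II-1: nn
⇒ N over [I-1,I-2,II-1,II-2,II-3,III-1]: 6 consistent
P/I-1 un ·: PP|Pp
P/I-2 un ·: PP|Pp
P/II-1 un I-1×I-2: PP|Pp
P/II-2 un ·: PP|Pp
P/II-3 un I-1×I-2: PP|Pp
P/III-1 un II-2×II-1: PP|Pp
⇒ P over [I-1,I-2,II-1,II-2,II-3,III-1]: 45 consistent

II-1 ∈ {Nn PP, Nn Pp}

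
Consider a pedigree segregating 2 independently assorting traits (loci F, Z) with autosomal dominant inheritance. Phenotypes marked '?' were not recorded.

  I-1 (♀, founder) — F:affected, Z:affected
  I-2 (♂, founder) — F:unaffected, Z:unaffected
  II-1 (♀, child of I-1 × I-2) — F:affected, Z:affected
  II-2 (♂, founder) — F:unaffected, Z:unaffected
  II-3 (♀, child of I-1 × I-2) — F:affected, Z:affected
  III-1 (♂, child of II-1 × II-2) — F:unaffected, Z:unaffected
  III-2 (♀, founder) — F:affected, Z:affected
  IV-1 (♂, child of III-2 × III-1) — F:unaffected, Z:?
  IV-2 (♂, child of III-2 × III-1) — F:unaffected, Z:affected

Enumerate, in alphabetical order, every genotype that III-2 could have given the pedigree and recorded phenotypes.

F/I-1 aff ·: Ff|FF
F/I-2 un ·: ff
F/II-1 aff I-1×I-2: Ff
F/II-2 un ·: ff
F/II-3 aff I-1×I-2: Ff
F/III-1 un II-1×II-2: ff
F/III-2 aff ·: Ff
F/IV-1 un III-2×III-1: ff
F/IV-2 un III-2×III-1: ff
⇒ F over [I-1,I-2,II-1,II-2,II-3,III-1,III-2,IV-1,IV-2]: 2 consistent
Z/I-1 aff ·: Zz|ZZ
Z/I-2 un ·: zz
Z/II-1 aff I-1×I-2: Zz
Z/II-2 un ·: zz
Z/II-3 aff I-1×I-2: Zz
Z/III-1 un II-1×II-2: zz
Z/III-2 aff ·: Zz|ZZ
Z/IV-1 ? III-2×III-1: zz|Zz
Z/IV-2 aff III-2×III-1: Zz
⇒ Z over [I-1,I-2,II-1,II-2,II-3,III-1,III-2,IV-1,IV-2]: 6 consistent

III-2 ∈ {Ff ZZ, Ff Zz}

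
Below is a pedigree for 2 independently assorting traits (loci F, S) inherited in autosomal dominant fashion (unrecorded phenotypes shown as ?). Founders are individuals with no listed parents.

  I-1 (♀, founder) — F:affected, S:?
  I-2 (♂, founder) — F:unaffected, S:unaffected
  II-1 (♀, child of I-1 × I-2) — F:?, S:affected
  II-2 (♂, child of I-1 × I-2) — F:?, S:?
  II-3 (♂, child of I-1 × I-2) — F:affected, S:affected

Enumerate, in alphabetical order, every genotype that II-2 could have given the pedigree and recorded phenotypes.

II-2 ∈ {Ff Ss, Ff ss, ff Ss, ff ss}

F/I-1 aff ·: Ff|FF
F/I-2 un ·: ff
F/II-1 ? I-1×I-2: ff|Ff
F/II-2 ? I-1×I-2: ff|Ff
F/II-3 aff I-1×I-2: Ff
⇒ F over [I-1,I-2,II-1,II-2,II-3]: 5 consistent
S/I-1 ? ·: Ss|SS
S/I-2 un ·: ss
S/II-1 aff I-1×I-2: Ss
S/II-2 ? I-1×I-2: ss|Ss
S/II-3 aff I-1×I-2: Ss
⇒ S over [I-1,I-2,II-1,II-2,II-3]: 3 consistent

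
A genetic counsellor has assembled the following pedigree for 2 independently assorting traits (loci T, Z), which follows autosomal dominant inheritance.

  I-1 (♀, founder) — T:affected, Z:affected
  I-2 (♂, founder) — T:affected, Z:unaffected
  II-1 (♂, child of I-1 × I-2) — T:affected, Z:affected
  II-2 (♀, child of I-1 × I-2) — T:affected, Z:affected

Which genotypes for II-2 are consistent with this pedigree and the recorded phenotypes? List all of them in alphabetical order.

T/I-1 aff ·: Tt|TT
T/I-2 aff ·: Tt|TT
T/II-1 aff I-1×I-2: Tt|TT
T/II-2 aff I-1×I-2: Tt|TT
⇒ T over [I-1,I-2,II-1,II-2]: 13 consistent
Z/I-1 aff ·: Zz|ZZ
Z/I-2 un ·: zz
Z/II-1 aff I-1×I-2: Zz
Z/II-2 aff I-1×I-2: Zz
⇒ Z over [I-1,I-2,II-1,II-2]: 2 consistent

II-2 ∈ {TT Zz, Tt Zz}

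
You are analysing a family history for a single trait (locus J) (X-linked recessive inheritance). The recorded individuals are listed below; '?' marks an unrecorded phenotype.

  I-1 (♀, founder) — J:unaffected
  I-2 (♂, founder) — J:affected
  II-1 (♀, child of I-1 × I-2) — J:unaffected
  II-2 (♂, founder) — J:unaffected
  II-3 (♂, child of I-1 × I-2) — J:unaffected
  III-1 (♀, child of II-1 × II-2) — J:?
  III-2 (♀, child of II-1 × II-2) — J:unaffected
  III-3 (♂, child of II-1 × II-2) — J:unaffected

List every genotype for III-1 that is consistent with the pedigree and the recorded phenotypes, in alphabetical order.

III-1 ∈ {X^JX^J, X^JX^j}

J/I-1 un ·: X^JX^J|X^JX^j
J/I-2 aff ·: X^jY
J/II-1 un I-1×I-2: X^JX^j
J/II-2 un ·: X^JY
J/II-3 un I-1×I-2: X^JY
J/III-1 ? II-1×II-2: X^JX^J|X^JX^j
J/III-2 un II-1×II-2: X^JX^J|X^JX^j
J/III-3 un II-1×II-2: X^JY
⇒ J over [I-1,I-2,II-1,II-2,II-3,III-1,III-2,III-3]: 8 consistent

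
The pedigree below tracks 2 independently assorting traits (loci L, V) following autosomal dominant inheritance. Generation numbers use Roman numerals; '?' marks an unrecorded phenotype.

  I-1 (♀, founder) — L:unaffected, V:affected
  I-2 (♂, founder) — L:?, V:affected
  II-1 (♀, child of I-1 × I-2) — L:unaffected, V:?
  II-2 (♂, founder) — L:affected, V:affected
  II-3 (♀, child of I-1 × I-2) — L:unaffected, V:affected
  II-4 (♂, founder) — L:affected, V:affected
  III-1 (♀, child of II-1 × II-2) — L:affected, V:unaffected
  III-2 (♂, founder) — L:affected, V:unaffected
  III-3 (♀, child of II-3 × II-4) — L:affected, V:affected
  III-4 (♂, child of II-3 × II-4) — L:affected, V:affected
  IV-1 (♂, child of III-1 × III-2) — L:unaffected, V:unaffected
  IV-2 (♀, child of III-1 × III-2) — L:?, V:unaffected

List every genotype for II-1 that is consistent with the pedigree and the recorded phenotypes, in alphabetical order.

II-1 ∈ {ll Vv, ll vv}

L/I-1 un ·: ll
L/I-2 ? ·: ll|Ll
L/II-1 un I-1×I-2: ll
L/II-2 aff ·: Ll|LL
L/II-3 un I-1×I-2: ll
L/II-4 aff ·: Ll|LL
L/III-1 aff II-1×II-2: Ll
L/III-2 aff ·: Ll
L/III-3 aff II-3×II-4: Ll
L/III-4 aff II-3×II-4: Ll
L/IV-1 un III-1×III-2: ll
L/IV-2 ? III-1×III-2: ll|Ll|LL
⇒ L over [I-1,I-2,II-1,II-2,II-3,II-4,III-1,III-2,III-3,III-4,IV-1,IV-2]: 24 consistent
V/I-1 aff ·: Vv|VV
V/I-2 aff ·: Vv|VV
V/II-1 ? I-1×I-2: vv|Vv
V/II-2 aff ·: Vv
V/II-3 aff I-1×I-2: Vv|VV
V/II-4 aff ·: Vv|VV
V/III-1 un II-1×II-2: vv
V/III-2 un ·: vv
V/III-3 aff II-3×II-4: Vv|VV
V/III-4 aff II-3×II-4: Vv|VV
V/IV-1 un III-1×III-2: vv
V/IV-2 un III-1×III-2: vv
⇒ V over [I-1,I-2,II-1,II-2,II-3,II-4,III-1,III-2,III-3,III-4,IV-1,IV-2]: 52 consistent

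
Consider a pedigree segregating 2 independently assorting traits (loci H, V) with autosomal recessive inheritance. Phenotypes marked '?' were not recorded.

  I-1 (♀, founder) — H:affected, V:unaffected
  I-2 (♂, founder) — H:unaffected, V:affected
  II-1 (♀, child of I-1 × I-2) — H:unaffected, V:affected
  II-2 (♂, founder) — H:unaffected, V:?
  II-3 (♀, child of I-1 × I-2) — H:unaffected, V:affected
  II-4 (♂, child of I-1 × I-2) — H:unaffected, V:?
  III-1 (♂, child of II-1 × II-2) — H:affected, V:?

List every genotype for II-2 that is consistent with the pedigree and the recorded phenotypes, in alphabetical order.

H/I-1 aff ·: hh
H/I-2 un ·: HH|Hh
H/II-1 un I-1×I-2: Hh
H/II-2 un ·: Hh
H/II-3 un I-1×I-2: Hh
H/II-4 un I-1×I-2: Hh
H/III-1 aff II-1×II-2: hh
⇒ H over [I-1,I-2,II-1,II-2,II-3,II-4,III-1]: 2 consistent
V/I-1 un ·: Vv
V/I-2 aff ·: vv
V/II-1 aff I-1×I-2: vv
V/II-2 ? ·: VV|Vv|vv
V/II-3 aff I-1×I-2: vv
V/II-4 ? I-1×I-2: Vv|vv
V/III-1 ? II-1×II-2: Vv|vv
⇒ V over [I-1,I-2,II-1,II-2,II-3,II-4,III-1]: 8 consistent

II-2 ∈ {Hh VV, Hh Vv, Hh vv}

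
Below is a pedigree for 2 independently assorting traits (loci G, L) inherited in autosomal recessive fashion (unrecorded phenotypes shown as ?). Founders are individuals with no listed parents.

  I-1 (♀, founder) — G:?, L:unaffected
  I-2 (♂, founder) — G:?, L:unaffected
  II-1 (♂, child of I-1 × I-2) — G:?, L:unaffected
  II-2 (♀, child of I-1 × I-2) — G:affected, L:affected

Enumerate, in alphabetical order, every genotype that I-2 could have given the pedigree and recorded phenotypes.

I-2 ∈ {Gg Ll, gg Ll}

G/I-1 ? ·: Gg|gg
G/I-2 ? ·: Gg|gg
G/II-1 ? I-1×I-2: GG|Gg|gg
G/II-2 aff I-1×I-2: gg
⇒ G over [I-1,I-2,II-1,II-2]: 8 consistent
L/I-1 un ·: Ll
L/I-2 un ·: Ll
L/II-1 un I-1×I-2: LL|Ll
L/II-2 aff I-1×I-2: ll
⇒ L over [I-1,I-2,II-1,II-2]: 2 consistent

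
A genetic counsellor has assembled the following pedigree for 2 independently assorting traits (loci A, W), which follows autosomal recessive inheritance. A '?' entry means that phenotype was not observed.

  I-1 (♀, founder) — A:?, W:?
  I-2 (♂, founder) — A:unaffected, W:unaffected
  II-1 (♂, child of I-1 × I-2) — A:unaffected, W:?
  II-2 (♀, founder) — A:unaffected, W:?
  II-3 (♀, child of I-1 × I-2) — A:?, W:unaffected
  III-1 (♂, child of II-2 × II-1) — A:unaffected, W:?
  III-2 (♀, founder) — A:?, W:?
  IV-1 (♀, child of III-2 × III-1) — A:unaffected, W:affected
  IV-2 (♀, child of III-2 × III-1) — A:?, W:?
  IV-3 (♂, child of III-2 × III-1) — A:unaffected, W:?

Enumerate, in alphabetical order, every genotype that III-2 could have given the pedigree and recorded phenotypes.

A/I-1 ? ·: AA|Aa|aa
A/I-2 un ·: AA|Aa
A/II-1 un I-1×I-2: AA|Aa
A/II-2 un ·: AA|Aa
A/II-3 ? I-1×I-2: AA|Aa|aa
A/III-1 un II-2×II-1: AA|Aa
A/III-2 ? ·: AA|Aa|aa
A/IV-1 un III-2×III-1: AA|Aa
A/IV-2 ? III-2×III-1: AA|Aa|aa
A/IV-3 un III-2×III-1: AA|Aa
⇒ A over [I-1,I-2,II-1,II-2,II-3,III-1,III-2,IV-1,IV-2,IV-3]: 976 consistent
W/I-1 ? ·: WW|Ww|ww
W/I-2 un ·: WW|Ww
W/II-1 ? I-1×I-2: WW|Ww|ww
W/II-2 ? ·: WW|Ww|ww
W/II-3 un I-1×I-2: WW|Ww
W/III-1 ? II-2×II-1: Ww|ww
W/III-2 ? ·: Ww|ww
W/IV-1 aff III-2×III-1: ww
W/IV-2 ? III-2×III-1: WW|Ww|ww
W/IV-3 ? III-2×III-1: WW|Ww|ww
⇒ W over [I-1,I-2,II-1,II-2,II-3,III-1,III-2,IV-1,IV-2,IV-3]: 682 consistent

III-2 ∈ {AA Ww, AA ww, Aa Ww, Aa ww, aa Ww, aa ww}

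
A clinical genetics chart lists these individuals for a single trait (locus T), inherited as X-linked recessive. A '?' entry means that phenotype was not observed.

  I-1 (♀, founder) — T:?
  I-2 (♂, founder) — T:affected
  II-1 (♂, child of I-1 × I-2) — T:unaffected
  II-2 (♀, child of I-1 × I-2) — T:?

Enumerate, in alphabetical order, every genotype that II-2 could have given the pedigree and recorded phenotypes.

T/I-1 ? ·: X^TX^T|X^TX^t
T/I-2 aff ·: X^tY
T/II-1 un I-1×I-2: X^TY
T/II-2 ? I-1×I-2: X^TX^t|X^tX^t
⇒ T over [I-1,I-2,II-1,II-2]: 3 consistent

II-2 ∈ {X^TX^t, X^tX^t}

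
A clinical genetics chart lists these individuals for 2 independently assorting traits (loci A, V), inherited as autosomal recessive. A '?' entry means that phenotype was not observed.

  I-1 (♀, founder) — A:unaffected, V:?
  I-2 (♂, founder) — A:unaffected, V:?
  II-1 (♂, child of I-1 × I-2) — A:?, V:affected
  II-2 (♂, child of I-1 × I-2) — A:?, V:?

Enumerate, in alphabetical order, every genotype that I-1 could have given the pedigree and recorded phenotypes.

I-1 ∈ {AA Vv, AA vv, Aa Vv, Aa vv}

A/I-1 un ·: AA|Aa
A/I-2 un ·: AA|Aa
A/II-1 ? I-1×I-2: AA|Aa|aa
A/II-2 ? I-1×I-2: AA|Aa|aa
⇒ A over [I-1,I-2,II-1,II-2]: 18 consistent
V/I-1 ? ·: Vv|vv
V/I-2 ? ·: Vv|vv
V/II-1 aff I-1×I-2: vv
V/II-2 ? I-1×I-2: VV|Vv|vv
⇒ V over [I-1,I-2,II-1,II-2]: 8 consistent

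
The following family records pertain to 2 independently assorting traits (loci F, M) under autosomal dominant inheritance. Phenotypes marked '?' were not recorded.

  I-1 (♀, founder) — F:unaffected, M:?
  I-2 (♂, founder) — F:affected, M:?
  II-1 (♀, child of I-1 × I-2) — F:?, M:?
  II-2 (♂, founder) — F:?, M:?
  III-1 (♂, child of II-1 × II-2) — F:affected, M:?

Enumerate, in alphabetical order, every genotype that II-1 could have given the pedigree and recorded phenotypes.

II-1 ∈ {Ff MM, Ff Mm, Ff mm, ff MM, ff Mm, ff mm}

F/I-1 un ·: ff
F/I-2 aff ·: Ff|FF
F/II-1 ? I-1×I-2: ff|Ff
F/II-2 ? ·: ff|Ff|FF
F/III-1 aff II-1×II-2: Ff|FF
⇒ F over [I-1,I-2,II-1,II-2,III-1]: 12 consistent
M/I-1 ? ·: mm|Mm|MM
M/I-2 ? ·: mm|Mm|MM
M/II-1 ? I-1×I-2: mm|Mm|MM
M/II-2 ? ·: mm|Mm|MM
M/III-1 ? II-1×II-2: mm|Mm|MM
⇒ M over [I-1,I-2,II-1,II-2,III-1]: 81 consistent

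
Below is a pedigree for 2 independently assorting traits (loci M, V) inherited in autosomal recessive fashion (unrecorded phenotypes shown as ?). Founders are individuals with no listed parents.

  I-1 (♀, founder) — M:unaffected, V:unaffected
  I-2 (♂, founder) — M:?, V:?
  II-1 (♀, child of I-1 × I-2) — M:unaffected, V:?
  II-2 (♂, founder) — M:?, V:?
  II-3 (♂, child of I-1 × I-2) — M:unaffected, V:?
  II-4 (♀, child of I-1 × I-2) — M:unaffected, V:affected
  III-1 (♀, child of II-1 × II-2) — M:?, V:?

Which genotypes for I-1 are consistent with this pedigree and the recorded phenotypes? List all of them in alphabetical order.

M/I-1 un ·: MM|Mm
M/I-2 ? ·: MM|Mm|mm
M/II-1 un I-1×I-2: MM|Mm
M/II-2 ? ·: MM|Mm|mm
M/II-3 un I-1×I-2: MM|Mm
M/II-4 un I-1×I-2: MM|Mm
M/III-1 ? II-1×II-2: MM|Mm|mm
⇒ M over [I-1,I-2,II-1,II-2,II-3,II-4,III-1]: 150 consistent
V/I-1 un ·: Vv
V/I-2 ? ·: Vv|vv
V/II-1 ? I-1×I-2: VV|Vv|vv
V/II-2 ? ·: VV|Vv|vv
V/II-3 ? I-1×I-2: VV|Vv|vv
V/II-4 aff I-1×I-2: vv
V/III-1 ? II-1×II-2: VV|Vv|vv
⇒ V over [I-1,I-2,II-1,II-2,II-3,II-4,III-1]: 67 consistent

I-1 ∈ {MM Vv, Mm Vv}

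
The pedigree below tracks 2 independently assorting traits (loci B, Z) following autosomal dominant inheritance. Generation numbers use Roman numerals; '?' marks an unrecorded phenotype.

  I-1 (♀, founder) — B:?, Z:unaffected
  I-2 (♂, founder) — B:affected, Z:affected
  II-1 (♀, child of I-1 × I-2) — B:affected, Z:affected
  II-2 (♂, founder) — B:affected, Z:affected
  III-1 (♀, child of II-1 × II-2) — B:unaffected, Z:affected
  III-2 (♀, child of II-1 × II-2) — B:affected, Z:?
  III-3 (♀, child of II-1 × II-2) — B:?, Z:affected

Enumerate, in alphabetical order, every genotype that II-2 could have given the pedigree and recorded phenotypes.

II-2 ∈ {Bb ZZ, Bb Zz}

B/I-1 ? ·: bb|Bb|BB
B/I-2 aff ·: Bb|BB
B/II-1 aff I-1×I-2: Bb
B/II-2 aff ·: Bb
B/III-1 un II-1×II-2: bb
B/III-2 aff II-1×II-2: Bb|BB
B/III-3 ? II-1×II-2: bb|Bb|BB
⇒ B over [I-1,I-2,II-1,II-2,III-1,III-2,III-3]: 30 consistent
Z/I-1 un ·: zz
Z/I-2 aff ·: Zz|ZZ
Z/II-1 aff I-1×I-2: Zz
Z/II-2 aff ·: Zz|ZZ
Z/III-1 aff II-1×II-2: Zz|ZZ
Z/III-2 ? II-1×II-2: zz|Zz|ZZ
Z/III-3 aff II-1×II-2: Zz|ZZ
⇒ Z over [I-1,I-2,II-1,II-2,III-1,III-2,III-3]: 40 consistent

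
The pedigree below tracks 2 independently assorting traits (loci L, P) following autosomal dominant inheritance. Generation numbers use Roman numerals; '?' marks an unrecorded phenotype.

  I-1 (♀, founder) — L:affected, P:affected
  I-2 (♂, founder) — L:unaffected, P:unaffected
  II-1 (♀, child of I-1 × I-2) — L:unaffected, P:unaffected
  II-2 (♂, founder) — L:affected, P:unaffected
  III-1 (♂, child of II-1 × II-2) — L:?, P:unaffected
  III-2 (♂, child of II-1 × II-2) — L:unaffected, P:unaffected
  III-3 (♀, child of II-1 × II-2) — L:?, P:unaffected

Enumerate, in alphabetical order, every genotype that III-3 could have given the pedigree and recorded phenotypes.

L/I-1 aff ·: Ll
L/I-2 un ·: ll
L/II-1 un I-1×I-2: ll
L/II-2 aff ·: Ll
L/III-1 ? II-1×II-2: ll|Ll
L/III-2 un II-1×II-2: ll
L/III-3 ? II-1×II-2: ll|Ll
⇒ L over [I-1,I-2,II-1,II-2,III-1,III-2,III-3]: 4 consistent
P/I-1 aff ·: Pp
P/I-2 un ·: pp
P/II-1 un I-1×I-2: pp
P/II-2 un ·: pp
P/III-1 un II-1×II-2: pp
P/III-2 un II-1×II-2: pp
P/III-3 un II-1×II-2: pp
⇒ P over [I-1,I-2,II-1,II-2,III-1,III-2,III-3]: 1 consistent

III-3 ∈ {Ll pp, ll pp}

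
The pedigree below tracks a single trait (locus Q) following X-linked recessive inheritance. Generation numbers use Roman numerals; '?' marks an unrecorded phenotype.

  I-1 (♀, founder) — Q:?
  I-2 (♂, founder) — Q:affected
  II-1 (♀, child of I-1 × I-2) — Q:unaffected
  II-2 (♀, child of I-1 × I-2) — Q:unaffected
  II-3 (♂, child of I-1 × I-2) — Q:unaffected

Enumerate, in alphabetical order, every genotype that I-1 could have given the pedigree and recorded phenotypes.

Q/I-1 ? ·: X^QX^Q|X^QX^q
Q/I-2 aff ·: X^qY
Q/II-1 un I-1×I-2: X^QX^q
Q/II-2 un I-1×I-2: X^QX^q
Q/II-3 un I-1×I-2: X^QY
⇒ Q over [I-1,I-2,II-1,II-2,II-3]: 2 consistent

I-1 ∈ {X^QX^Q, X^QX^q}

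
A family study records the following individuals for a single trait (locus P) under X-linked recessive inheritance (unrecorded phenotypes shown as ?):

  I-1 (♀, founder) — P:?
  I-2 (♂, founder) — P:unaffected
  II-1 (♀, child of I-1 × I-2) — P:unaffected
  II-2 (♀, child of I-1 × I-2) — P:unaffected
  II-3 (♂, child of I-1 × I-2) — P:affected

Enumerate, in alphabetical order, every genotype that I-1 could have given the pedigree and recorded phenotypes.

I-1 ∈ {X^PX^p, X^pX^p}

P/I-1 ? ·: X^PX^p|X^pX^p
P/I-2 un ·: X^PY
P/II-1 un I-1×I-2: X^PX^P|X^PX^p
P/II-2 un I-1×I-2: X^PX^P|X^PX^p
P/II-3 aff I-1×I-2: X^pY
⇒ P over [I-1,I-2,II-1,II-2,II-3]: 5 consistent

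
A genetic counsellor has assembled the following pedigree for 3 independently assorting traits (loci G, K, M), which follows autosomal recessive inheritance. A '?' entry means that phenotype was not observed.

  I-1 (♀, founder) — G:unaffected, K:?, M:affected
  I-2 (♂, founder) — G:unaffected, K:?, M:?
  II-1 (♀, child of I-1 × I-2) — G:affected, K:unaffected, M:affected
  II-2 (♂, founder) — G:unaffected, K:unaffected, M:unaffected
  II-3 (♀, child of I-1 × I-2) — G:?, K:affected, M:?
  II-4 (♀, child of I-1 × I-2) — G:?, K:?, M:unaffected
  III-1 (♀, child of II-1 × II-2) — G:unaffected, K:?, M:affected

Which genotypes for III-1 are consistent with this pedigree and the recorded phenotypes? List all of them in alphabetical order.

III-1 ∈ {Gg KK mm, Gg Kk mm, Gg kk mm}

G/I-1 un ·: Gg
G/I-2 un ·: Gg
G/II-1 aff I-1×I-2: gg
G/II-2 un ·: GG|Gg
G/II-3 ? I-1×I-2: GG|Gg|gg
G/II-4 ? I-1×I-2: GG|Gg|gg
G/III-1 un II-1×II-2: Gg
⇒ G over [I-1,I-2,II-1,II-2,II-3,II-4,III-1]: 18 consistent
K/I-1 ? ·: Kk|kk
K/I-2 ? ·: Kk|kk
K/II-1 un I-1×I-2: KK|Kk
K/II-2 un ·: KK|Kk
K/II-3 aff I-1×I-2: kk
K/II-4 ? I-1×I-2: KK|Kk|kk
K/III-1 ? II-1×II-2: KK|Kk|kk
⇒ K over [I-1,I-2,II-1,II-2,II-3,II-4,III-1]: 44 consistent
M/I-1 aff ·: mm
M/I-2 ? ·: Mm
M/II-1 aff I-1×I-2: mm
M/II-2 un ·: Mm
M/II-3 ? I-1×I-2: Mm|mm
M/II-4 un I-1×I-2: Mm
M/III-1 aff II-1×II-2: mm
⇒ M over [I-1,I-2,II-1,II-2,II-3,II-4,III-1]: 2 consistent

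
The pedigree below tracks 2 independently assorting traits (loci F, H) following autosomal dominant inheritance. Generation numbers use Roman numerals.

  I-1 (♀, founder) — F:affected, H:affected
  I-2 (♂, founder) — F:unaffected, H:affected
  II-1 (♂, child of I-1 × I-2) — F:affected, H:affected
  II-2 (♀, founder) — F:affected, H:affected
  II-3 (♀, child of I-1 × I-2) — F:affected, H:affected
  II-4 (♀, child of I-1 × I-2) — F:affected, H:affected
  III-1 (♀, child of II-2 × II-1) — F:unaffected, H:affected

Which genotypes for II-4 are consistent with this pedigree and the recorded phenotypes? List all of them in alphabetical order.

II-4 ∈ {Ff HH, Ff Hh}

F/I-1 aff ·: Ff|FF
F/I-2 un ·: ff
F/II-1 aff I-1×I-2: Ff
F/II-2 aff ·: Ff
F/II-3 aff I-1×I-2: Ff
F/II-4 aff I-1×I-2: Ff
F/III-1 un II-2×II-1: ff
⇒ F over [I-1,I-2,II-1,II-2,II-3,II-4,III-1]: 2 consistent
H/I-1 aff ·: Hh|HH
H/I-2 aff ·: Hh|HH
H/II-1 aff I-1×I-2: Hh|HH
H/II-2 aff ·: Hh|HH
H/II-3 aff I-1×I-2: Hh|HH
H/II-4 aff I-1×I-2: Hh|HH
H/III-1 aff II-2×II-1: Hh|HH
⇒ H over [I-1,I-2,II-1,II-2,II-3,II-4,III-1]: 87 consistent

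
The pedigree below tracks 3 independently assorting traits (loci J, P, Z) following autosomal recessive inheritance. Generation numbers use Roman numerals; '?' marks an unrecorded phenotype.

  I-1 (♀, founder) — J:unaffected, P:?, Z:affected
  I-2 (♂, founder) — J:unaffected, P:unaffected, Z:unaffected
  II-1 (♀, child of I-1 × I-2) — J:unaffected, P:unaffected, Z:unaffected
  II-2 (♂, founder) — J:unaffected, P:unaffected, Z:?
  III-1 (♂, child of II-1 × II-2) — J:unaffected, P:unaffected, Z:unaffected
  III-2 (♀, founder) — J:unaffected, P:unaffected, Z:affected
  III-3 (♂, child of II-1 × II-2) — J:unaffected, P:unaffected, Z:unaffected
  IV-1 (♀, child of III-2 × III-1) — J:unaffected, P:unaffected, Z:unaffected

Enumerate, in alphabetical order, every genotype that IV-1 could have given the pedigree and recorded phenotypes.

IV-1 ∈ {JJ PP Zz, JJ Pp Zz, Jj PP Zz, Jj Pp Zz}

J/I-1 un ·: JJ|Jj
J/I-2 un ·: JJ|Jj
J/II-1 un I-1×I-2: JJ|Jj
J/II-2 un ·: JJ|Jj
J/III-1 un II-1×II-2: JJ|Jj
J/III-2 un ·: JJ|Jj
J/III-3 un II-1×II-2: JJ|Jj
J/IV-1 un III-2×III-1: JJ|Jj
⇒ J over [I-1,I-2,II-1,II-2,III-1,III-2,III-3,IV-1]: 152 consistent
P/I-1 ? ·: PP|Pp|pp
P/I-2 un ·: PP|Pp
P/II-1 un I-1×I-2: PP|Pp
P/II-2 un ·: PP|Pp
P/III-1 un II-1×II-2: PP|Pp
P/III-2 un ·: PP|Pp
P/III-3 un II-1×II-2: PP|Pp
P/IV-1 un III-2×III-1: PP|Pp
⇒ P over [I-1,I-2,II-1,II-2,III-1,III-2,III-3,IV-1]: 208 consistent
Z/I-1 aff ·: zz
Z/I-2 un ·: ZZ|Zz
Z/II-1 un I-1×I-2: Zz
Z/II-2 ? ·: ZZ|Zz|zz
Z/III-1 un II-1×II-2: ZZ|Zz
Z/III-2 aff ·: zz
Z/III-3 un II-1×II-2: ZZ|Zz
Z/IV-1 un III-2×III-1: Zz
⇒ Z over [I-1,I-2,II-1,II-2,III-1,III-2,III-3,IV-1]: 18 consistent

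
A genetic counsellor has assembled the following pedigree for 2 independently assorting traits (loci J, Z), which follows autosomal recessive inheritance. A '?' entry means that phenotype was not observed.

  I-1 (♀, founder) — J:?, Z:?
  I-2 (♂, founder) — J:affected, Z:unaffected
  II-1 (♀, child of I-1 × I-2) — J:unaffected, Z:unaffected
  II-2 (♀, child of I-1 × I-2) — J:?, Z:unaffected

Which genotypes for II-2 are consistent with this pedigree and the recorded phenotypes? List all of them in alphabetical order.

J/I-1 ? ·: JJ|Jj
J/I-2 aff ·: jj
J/II-1 un I-1×I-2: Jj
J/II-2 ? I-1×I-2: Jj|jj
⇒ J over [I-1,I-2,II-1,II-2]: 3 consistent
Z/I-1 ? ·: ZZ|Zz|zz
Z/I-2 un ·: ZZ|Zz
Z/II-1 un I-1×I-2: ZZ|Zz
Z/II-2 un I-1×I-2: ZZ|Zz
⇒ Z over [I-1,I-2,II-1,II-2]: 15 consistent

II-2 ∈ {Jj ZZ, Jj Zz, jj ZZ, jj Zz}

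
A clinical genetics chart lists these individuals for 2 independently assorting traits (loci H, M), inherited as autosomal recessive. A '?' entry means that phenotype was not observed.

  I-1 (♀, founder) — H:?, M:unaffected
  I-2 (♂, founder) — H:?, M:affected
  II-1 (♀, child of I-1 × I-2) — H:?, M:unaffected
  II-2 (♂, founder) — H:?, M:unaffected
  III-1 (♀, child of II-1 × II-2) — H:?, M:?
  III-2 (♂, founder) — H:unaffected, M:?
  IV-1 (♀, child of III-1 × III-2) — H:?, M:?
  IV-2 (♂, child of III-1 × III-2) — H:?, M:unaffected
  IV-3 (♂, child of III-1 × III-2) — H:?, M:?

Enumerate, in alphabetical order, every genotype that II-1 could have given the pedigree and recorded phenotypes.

H/I-1 ? ·: HH|Hh|hh
H/I-2 ? ·: HH|Hh|hh
H/II-1 ? I-1×I-2: HH|Hh|hh
H/II-2 ? ·: HH|Hh|hh
H/III-1 ? II-1×II-2: HH|Hh|hh
H/III-2 un ·: HH|Hh
H/IV-1 ? III-1×III-2: HH|Hh|hh
H/IV-2 ? III-1×III-2: HH|Hh|hh
H/IV-3 ? III-1×III-2: HH|Hh|hh
⇒ H over [I-1,I-2,II-1,II-2,III-1,III-2,IV-1,IV-2,IV-3]: 1691 consistent
M/I-1 un ·: MM|Mm
M/I-2 aff ·: mm
M/II-1 un I-1×I-2: Mm
M/II-2 un ·: MM|Mm
M/III-1 ? II-1×II-2: MM|Mm|mm
M/III-2 ? ·: MM|Mm|mm
M/IV-1 ? III-1×III-2: MM|Mm|mm
M/IV-2 un III-1×III-2: MM|Mm
M/IV-3 ? III-1×III-2: MM|Mm|mm
⇒ M over [I-1,I-2,II-1,II-2,III-1,III-2,IV-1,IV-2,IV-3]: 170 consistent

II-1 ∈ {HH Mm, Hh Mm, hh Mm}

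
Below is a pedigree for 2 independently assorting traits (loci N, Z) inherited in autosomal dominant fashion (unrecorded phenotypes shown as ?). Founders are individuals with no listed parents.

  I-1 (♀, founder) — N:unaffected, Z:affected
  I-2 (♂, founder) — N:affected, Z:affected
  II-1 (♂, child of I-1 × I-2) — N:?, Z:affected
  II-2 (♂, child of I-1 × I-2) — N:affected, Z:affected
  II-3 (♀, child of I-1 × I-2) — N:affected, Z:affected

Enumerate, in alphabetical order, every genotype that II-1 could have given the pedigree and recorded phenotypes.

II-1 ∈ {Nn ZZ, Nn Zz, nn ZZ, nn Zz}

N/I-1 un ·: nn
N/I-2 aff ·: Nn|NN
N/II-1 ? I-1×I-2: nn|Nn
N/II-2 aff I-1×I-2: Nn
N/II-3 aff I-1×I-2: Nn
⇒ N over [I-1,I-2,II-1,II-2,II-3]: 3 consistent
Z/I-1 aff ·: Zz|ZZ
Z/I-2 aff ·: Zz|ZZ
Z/II-1 aff I-1×I-2: Zz|ZZ
Z/II-2 aff I-1×I-2: Zz|ZZ
Z/II-3 aff I-1×I-2: Zz|ZZ
⇒ Z over [I-1,I-2,II-1,II-2,II-3]: 25 consistent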